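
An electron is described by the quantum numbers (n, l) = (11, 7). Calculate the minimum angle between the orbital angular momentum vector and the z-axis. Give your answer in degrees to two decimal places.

θ_min ≈ 20.70°

|L| = ℏ√(l(l+1)) = 2√14 ℏ.
The smallest angle corresponds to the largest L_z, i.e. m_l = l = 7, giving L_z = 7ℏ.
cos θ_min = 7/√56, so θ_min ≈ 20.70°.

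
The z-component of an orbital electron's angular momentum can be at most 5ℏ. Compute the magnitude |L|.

|L| = √30 ℏ ≈ 5.477ℏ

L_z,max = lℏ, so l = 5.
Then |L| = ℏ√(5·6) = √30 ℏ.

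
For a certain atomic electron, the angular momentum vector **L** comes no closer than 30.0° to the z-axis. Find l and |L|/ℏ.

l = 3, |L| = 2√3 ℏ ≈ 3.464ℏ

cos²θ_min = l/(l+1) = 0.7500.
Thus l = 0.7500/(1 − 0.7500) ≈ 3.
Then |L| = ℏ√(3·4) = 2√3 ℏ.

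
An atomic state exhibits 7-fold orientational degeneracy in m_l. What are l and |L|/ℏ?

2l + 1 = 7 ⇒ l = 3.
Then |L| = √(l(l+1)) ℏ = 2√3 ℏ.

l = 3, |L| = 2√3 ℏ ≈ 3.464ℏ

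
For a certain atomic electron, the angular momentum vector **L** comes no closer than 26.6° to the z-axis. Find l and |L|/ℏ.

l = 4, |L| = 2√5 ℏ ≈ 4.472ℏ

cos θ_min = l/√(l(l+1)) = √(l/(l+1)), so l/(l+1) = cos²(26.6°) = 0.7995.
Solving: l = 4.
Then |L| = ℏ√(4·5) = 2√5 ℏ.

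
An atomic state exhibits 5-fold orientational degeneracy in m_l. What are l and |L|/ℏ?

l = 2, |L| = √6 ℏ ≈ 2.449ℏ

5 = 2l + 1, so l = (5−1)/2 = 2.
|L| = ℏ√(l(l+1)) = ℏ√(2·3) = √6 ℏ.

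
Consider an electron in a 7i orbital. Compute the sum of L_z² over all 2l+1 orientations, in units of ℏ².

For 7i, l = 6.
m_l runs from −6 to 6, i.e. {-6, -5, -4, -3, -2, -1, 0, 1, 2, 3, 4, 5, 6}.
Σ m_l² = l(l+1)(2l+1)/3 = 6·7·13/3 = 182.

Σ(L_z)² = 182 ℏ²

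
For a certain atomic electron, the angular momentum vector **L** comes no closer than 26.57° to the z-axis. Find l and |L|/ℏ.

l = 4, |L| = 2√5 ℏ ≈ 4.472ℏ

cos²θ_min = l/(l+1) = 0.7999.
Solving: l = 4.
Then |L| = ℏ√(4·5) = 2√5 ℏ.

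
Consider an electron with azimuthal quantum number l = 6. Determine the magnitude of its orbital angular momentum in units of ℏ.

|L| = √42 ℏ ≈ 6.481ℏ

|L| = ℏ√(l(l+1)) = ℏ√(6·7) = √42 ℏ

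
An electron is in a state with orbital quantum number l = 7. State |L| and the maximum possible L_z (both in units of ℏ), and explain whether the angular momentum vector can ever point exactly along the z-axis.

|L| = 2√14 ℏ ≈ 7.4833ℏ, while L_z,max = lℏ = 7ℏ.
Since |L| > L_z,max, the vector can never point exactly along z; the closest it comes is θ_min = arccos(7/√56) ≈ 20.7°.

No: L_z,max = 7ℏ < |L| = 2√14 ℏ ≈ 7.483ℏ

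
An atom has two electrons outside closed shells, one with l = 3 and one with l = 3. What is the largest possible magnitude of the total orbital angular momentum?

|L_tot|_max = √42 ℏ ≈ 6.481ℏ

Angular momentum addition gives L = |l₁ − l₂|, …, l₁ + l₂.
So L can be 0, 1, 2, 3, 4, 5, 6.
The largest magnitude corresponds to L = 6: |L_tot| = ℏ√(6·7) = √42 ℏ.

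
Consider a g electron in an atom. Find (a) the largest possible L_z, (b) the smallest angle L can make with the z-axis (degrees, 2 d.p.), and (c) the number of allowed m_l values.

The letter g corresponds to l = 4.
L_z,max = lℏ = 4ℏ.
cos θ_min = 4/√20, so θ_min ≈ 26.57°.
There are 2l+1 = 9 values of m_l.

L_z,max = 4ℏ; θ_min ≈ 26.57°; 9 values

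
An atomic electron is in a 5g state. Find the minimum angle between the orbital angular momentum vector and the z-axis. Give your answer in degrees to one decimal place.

5g means n = 5, l = 4.
|L| = ℏ√(l(l+1)) = 2√5 ℏ.
The smallest angle corresponds to the largest L_z, i.e. m_l = l = 4, giving L_z = 4ℏ.
cos θ_min = 4/√20, so θ_min ≈ 26.6°.

θ_min ≈ 26.6°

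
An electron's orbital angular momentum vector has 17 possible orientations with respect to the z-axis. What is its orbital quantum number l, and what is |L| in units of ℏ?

2l + 1 = 17 ⇒ l = 8.
|L| = ℏ√(l(l+1)) = ℏ√(8·9) = 6√2 ℏ.

l = 8, |L| = 6√2 ℏ ≈ 8.485ℏ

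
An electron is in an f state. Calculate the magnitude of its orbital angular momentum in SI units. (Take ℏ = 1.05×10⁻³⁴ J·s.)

|L| = 3.64×10⁻³⁴ J·s

An f state has l = 3.
|L| = ℏ√(l(l+1)) = ℏ√(3·4) = 2√3 ℏ
Numerically, |L| = 3.464 × (1.05×10⁻³⁴ J·s) = 3.64×10⁻³⁴ J·s.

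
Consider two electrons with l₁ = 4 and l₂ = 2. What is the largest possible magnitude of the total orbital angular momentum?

L runs from |4 − 2| = 2 to 4 + 2 = 6.
Allowed values: L = 2, 3, 4, 5, 6.
The largest magnitude corresponds to L = 6: |L_tot| = ℏ√(6·7) = √42 ℏ.

|L_tot|_max = √42 ℏ ≈ 6.481ℏ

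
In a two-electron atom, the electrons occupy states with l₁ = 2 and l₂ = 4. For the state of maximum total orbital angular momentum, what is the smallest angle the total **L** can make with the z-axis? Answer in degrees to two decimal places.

θ_min ≈ 22.21°

L runs from |2 − 4| = 2 to 2 + 4 = 6.
L ∈ {2, 3, 4, 5, 6}.
The maximum is L = 6, with |L_tot| = ℏ√(6·7) = √42 ℏ.
The minimum angle with z is arccos(6/√42) ≈ 22.21°.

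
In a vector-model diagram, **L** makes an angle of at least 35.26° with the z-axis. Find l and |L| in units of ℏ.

At minimum angle, m_l = l, so cos θ = l/√(l(l+1)); cos²θ = l/(l+1) = 0.6667.
Thus l = 0.6667/(1 − 0.6667) ≈ 2.
Then |L| = ℏ√(2·3) = √6 ℏ.

l = 2, |L| = √6 ℏ ≈ 2.449ℏ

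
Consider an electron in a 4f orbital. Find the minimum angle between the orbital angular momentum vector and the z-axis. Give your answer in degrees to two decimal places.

θ_min ≈ 30.00°

4f means n = 4, l = 3.
|L| = √(l(l+1)) ℏ = 2√3 ℏ.
The smallest angle corresponds to the largest L_z, i.e. m_l = l = 3, giving L_z = 3ℏ.
cos θ_min = 3/√12, so θ_min ≈ 30.00°.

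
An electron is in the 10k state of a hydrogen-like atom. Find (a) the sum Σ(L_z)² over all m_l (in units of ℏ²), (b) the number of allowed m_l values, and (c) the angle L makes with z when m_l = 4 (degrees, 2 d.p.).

Σ(L_z)² = 280 ℏ²; 15 values; θ(m_l=4) ≈ 57.69°

The 10k subshell has l = 7.
Σ m_l² = 280, so Σ(L_z)² = 280 ℏ².
There are 2l+1 = 15 values of m_l.
For m_l = 4: cos θ = 4/√56, θ ≈ 57.69°.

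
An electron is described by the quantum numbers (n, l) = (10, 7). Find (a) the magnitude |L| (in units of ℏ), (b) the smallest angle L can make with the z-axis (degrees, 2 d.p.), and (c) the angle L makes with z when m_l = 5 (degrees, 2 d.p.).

|L| = 2√14 ℏ ≈ 7.483ℏ; θ_min ≈ 20.70°; θ(m_l=5) ≈ 48.08°

|L| = ℏ√(7·8) = 2√14 ℏ ≈ 7.483ℏ.
cos θ_min = 7/√56, so θ_min ≈ 20.70°.
For m_l = 5: cos θ = 5/√56, θ ≈ 48.08°.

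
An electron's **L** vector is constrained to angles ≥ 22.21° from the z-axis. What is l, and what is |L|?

l = 6, |L| = √42 ℏ ≈ 6.481ℏ

At minimum angle, m_l = l, so cos θ = l/√(l(l+1)); cos²θ = l/(l+1) = 0.8571.
Solving: l = 6.
Then |L| = ℏ√(6·7) = √42 ℏ.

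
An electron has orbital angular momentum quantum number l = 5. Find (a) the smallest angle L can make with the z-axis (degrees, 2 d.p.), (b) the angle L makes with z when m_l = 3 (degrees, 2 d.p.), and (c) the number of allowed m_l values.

cos θ_min = 5/√30, so θ_min ≈ 24.09°.
For m_l = 3: cos θ = 3/√30, θ ≈ 56.79°.
There are 2l+1 = 11 values of m_l.

θ_min ≈ 24.09°; θ(m_l=3) ≈ 56.79°; 11 values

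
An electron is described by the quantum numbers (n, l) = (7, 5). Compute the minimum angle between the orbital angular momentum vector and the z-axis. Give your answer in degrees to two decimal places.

|L| = ℏ√(l(l+1)) = √30 ℏ.
The smallest angle corresponds to the largest L_z, i.e. m_l = l = 5, giving L_z = 5ℏ.
cos θ_min = 5/√30, so θ_min ≈ 24.09°.

θ_min ≈ 24.09°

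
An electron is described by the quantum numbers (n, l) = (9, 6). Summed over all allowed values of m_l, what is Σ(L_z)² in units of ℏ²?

m_l runs from −6 to 6, i.e. {-6, -5, -4, -3, -2, -1, 0, 1, 2, 3, 4, 5, 6}.
Σ m_l² = 2·(1 + 4 + 9 + 16 + 25 + 36) = 182.

Σ(L_z)² = 182 ℏ²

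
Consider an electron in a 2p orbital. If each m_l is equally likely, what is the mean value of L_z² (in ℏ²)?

⟨L_z²⟩ = 0.6667 ℏ²

For 2p, l = 1.
The allowed m_l values are -1, 0, 1.
Average of L_z² over 3 states: 2/3 ℏ² = 0.6667 ℏ².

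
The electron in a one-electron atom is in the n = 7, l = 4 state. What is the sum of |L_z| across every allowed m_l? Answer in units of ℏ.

Σ|L_z| = 20 ℏ

The allowed m_l values are -4, -3, -2, -1, 0, 1, 2, 3, 4.
Σ|m_l| = 2·4(4+1)/2 = 20.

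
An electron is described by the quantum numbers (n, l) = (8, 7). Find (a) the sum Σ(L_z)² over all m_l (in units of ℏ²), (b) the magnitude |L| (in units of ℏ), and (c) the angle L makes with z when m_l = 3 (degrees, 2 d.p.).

Σ m_l² = 280, so Σ(L_z)² = 280 ℏ².
|L| = ℏ√(7·8) = 2√14 ℏ ≈ 7.483ℏ.
For m_l = 3: cos θ = 3/√56, θ ≈ 66.37°.

Σ(L_z)² = 280 ℏ²; |L| = 2√14 ℏ ≈ 7.483ℏ; θ(m_l=3) ≈ 66.37°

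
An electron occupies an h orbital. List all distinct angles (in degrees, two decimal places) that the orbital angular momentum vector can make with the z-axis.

For an h orbital, l = 5.
|L| = ℏ√(l(l+1)) = √30 ℏ.
cos θ = m_l/√30 for each m_l ∈ {-5, -4, -3, -2, -1, 0, 1, 2, 3, 4, 5}.

θ ∈ {24.09°, 43.09°, 56.79°, 68.58°, 79.48°, 90.00°, 100.52°, 111.42°, 123.21°, 136.91°, 155.91°}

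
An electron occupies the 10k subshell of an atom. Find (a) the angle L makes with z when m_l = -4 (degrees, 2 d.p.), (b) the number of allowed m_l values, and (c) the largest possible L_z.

10k means n = 10, l = 7.
For m_l = -4: cos θ = -4/√56, θ ≈ 122.31°.
There are 2l+1 = 15 values of m_l.
L_z,max = lℏ = 7ℏ.

θ(m_l=-4) ≈ 122.31°; 15 values; L_z,max = 7ℏ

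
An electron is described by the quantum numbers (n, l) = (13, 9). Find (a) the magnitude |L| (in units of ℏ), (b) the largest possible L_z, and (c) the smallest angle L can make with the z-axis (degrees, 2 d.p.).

|L| = 3√10 ℏ ≈ 9.487ℏ; L_z,max = 9ℏ; θ_min ≈ 18.43°

|L| = ℏ√(9·10) = 3√10 ℏ ≈ 9.487ℏ.
L_z,max = lℏ = 9ℏ.
cos θ_min = 9/√90, so θ_min ≈ 18.43°.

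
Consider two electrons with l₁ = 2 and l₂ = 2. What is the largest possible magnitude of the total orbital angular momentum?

By the triangle rule, |l₁ − l₂| ≤ L ≤ l₁ + l₂.
So L can be 0, 1, 2, 3, 4.
The largest magnitude corresponds to L = 4: |L_tot| = ℏ√(4·5) = 2√5 ℏ.

|L_tot|_max = 2√5 ℏ ≈ 4.472ℏ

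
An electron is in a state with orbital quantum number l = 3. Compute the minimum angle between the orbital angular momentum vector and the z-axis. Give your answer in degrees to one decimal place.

θ_min ≈ 30.0°

|L| = ℏ√(l(l+1)) = 2√3 ℏ.
The smallest angle corresponds to the largest L_z, i.e. m_l = l = 3, giving L_z = 3ℏ.
cos θ_min = 3/√12, so θ_min ≈ 30.0°.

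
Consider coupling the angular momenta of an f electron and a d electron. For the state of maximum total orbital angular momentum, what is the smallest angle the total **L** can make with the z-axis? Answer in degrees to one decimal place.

Angular momentum addition gives L = |l₁ − l₂|, …, l₁ + l₂.
L ∈ {1, 2, 3, 4, 5}.
The maximum is L = 5, with |L_tot| = ℏ√(5·6) = √30 ℏ.
The minimum angle with z is arccos(5/√30) ≈ 24.1°.

θ_min ≈ 24.1°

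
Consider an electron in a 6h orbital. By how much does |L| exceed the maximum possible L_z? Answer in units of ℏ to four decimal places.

|L| − L_z,max ≈ 0.4772ℏ

6h means n = 6, l = 5.
|L| = √30 ℏ ≈ 5.4772ℏ, while L_z,max = lℏ = 5ℏ.
The difference is (√30 − 5)ℏ ≈ 0.4772ℏ.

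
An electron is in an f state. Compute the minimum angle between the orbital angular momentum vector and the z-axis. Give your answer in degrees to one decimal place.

F corresponds to l = 3.
|L| = √(l(l+1)) ℏ = 2√3 ℏ.
The smallest angle corresponds to the largest L_z, i.e. m_l = l = 3, giving L_z = 3ℏ.
cos θ_min = 3/√12, so θ_min ≈ 30.0°.

θ_min ≈ 30.0°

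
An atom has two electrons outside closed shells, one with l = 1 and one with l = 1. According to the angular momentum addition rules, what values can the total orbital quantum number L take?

L = 0, 1, 2

By the triangle rule, |l₁ − l₂| ≤ L ≤ l₁ + l₂.
Allowed values: L = 0, 1, 2.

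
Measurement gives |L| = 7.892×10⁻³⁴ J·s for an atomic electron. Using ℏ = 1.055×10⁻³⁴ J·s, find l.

Dividing by ℏ: |L|/ℏ ≈ 7.481.
(|L|/ℏ)² = l(l+1) ≈ 55.96 ⇒ l = 7.

l = 7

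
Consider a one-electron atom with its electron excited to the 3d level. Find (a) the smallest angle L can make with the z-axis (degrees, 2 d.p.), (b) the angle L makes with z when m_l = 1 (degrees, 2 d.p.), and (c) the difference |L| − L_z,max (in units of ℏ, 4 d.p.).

The 3d level has l = 2.
cos θ_min = 2/√6, so θ_min ≈ 35.26°.
For m_l = 1: cos θ = 1/√6, θ ≈ 65.91°.
|L| − L_z,max = (√6 − 2)ℏ ≈ 0.4495ℏ.

θ_min ≈ 35.26°; θ(m_l=1) ≈ 65.91°; |L|−L_z,max ≈ 0.4495ℏ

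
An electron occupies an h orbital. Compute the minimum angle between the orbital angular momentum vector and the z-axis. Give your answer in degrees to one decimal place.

An h state has l = 5.
|L| = ℏ√(l(l+1)) = √30 ℏ.
The smallest angle corresponds to the largest L_z, i.e. m_l = l = 5, giving L_z = 5ℏ.
cos θ_min = 5/√30, so θ_min ≈ 24.1°.

θ_min ≈ 24.1°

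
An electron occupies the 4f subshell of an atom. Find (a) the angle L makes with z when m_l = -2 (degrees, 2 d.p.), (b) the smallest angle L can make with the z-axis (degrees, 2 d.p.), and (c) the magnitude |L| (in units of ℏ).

θ(m_l=-2) ≈ 125.26°; θ_min ≈ 30.00°; |L| = 2√3 ℏ ≈ 3.464ℏ

The 4f subshell has l = 3.
For m_l = -2: cos θ = -2/√12, θ ≈ 125.26°.
cos θ_min = 3/√12, so θ_min ≈ 30.00°.
|L| = ℏ√(3·4) = 2√3 ℏ ≈ 3.464ℏ.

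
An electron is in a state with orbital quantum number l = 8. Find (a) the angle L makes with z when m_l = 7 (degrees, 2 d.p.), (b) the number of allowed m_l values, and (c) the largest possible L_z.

For m_l = 7: cos θ = 7/√72, θ ≈ 34.42°.
There are 2l+1 = 17 values of m_l.
L_z,max = lℏ = 8ℏ.

θ(m_l=7) ≈ 34.42°; 17 values; L_z,max = 8ℏ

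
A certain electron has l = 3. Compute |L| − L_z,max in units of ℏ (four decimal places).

|L| = 2√3 ℏ ≈ 3.4641ℏ, while L_z,max = lℏ = 3ℏ.
The difference is (2√3 − 3)ℏ ≈ 0.4641ℏ.

|L| − L_z,max ≈ 0.4641ℏ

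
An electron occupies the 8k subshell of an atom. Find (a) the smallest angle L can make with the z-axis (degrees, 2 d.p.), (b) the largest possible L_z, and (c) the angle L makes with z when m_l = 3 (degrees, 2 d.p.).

For 8k, l = 7.
cos θ_min = 7/√56, so θ_min ≈ 20.70°.
L_z,max = lℏ = 7ℏ.
For m_l = 3: cos θ = 3/√56, θ ≈ 66.37°.

θ_min ≈ 20.70°; L_z,max = 7ℏ; θ(m_l=3) ≈ 66.37°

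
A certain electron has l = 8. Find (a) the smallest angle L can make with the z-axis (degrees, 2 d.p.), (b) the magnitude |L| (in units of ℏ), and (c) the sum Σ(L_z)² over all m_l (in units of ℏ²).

θ_min ≈ 19.47°; |L| = 6√2 ℏ ≈ 8.485ℏ; Σ(L_z)² = 408 ℏ²

cos θ_min = 8/√72, so θ_min ≈ 19.47°.
|L| = ℏ√(8·9) = 6√2 ℏ ≈ 8.485ℏ.
Σ m_l² = 408, so Σ(L_z)² = 408 ℏ².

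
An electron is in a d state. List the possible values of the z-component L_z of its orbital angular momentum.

L_z ∈ {−2ℏ, −ℏ, 0, ℏ, 2ℏ}

For a d orbital, l = 2.
L_z = m_l ℏ with m_l ranging from −l to +l in integer steps.
For l = 2: m_l ∈ {-2, -1, 0, 1, 2}.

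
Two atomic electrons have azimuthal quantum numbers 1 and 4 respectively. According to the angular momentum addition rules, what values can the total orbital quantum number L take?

L runs from |1 − 4| = 3 to 1 + 4 = 5.
So L can be 3, 4, 5.

L = 3, 4, 5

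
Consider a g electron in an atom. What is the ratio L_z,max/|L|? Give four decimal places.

L_z,max/|L| = 0.8944

A g state has l = 4.
|L| = 2√5 ℏ ≈ 4.4721ℏ, while L_z,max = lℏ = 4ℏ.
L_z,max/|L| = 4/√20 = 0.8944.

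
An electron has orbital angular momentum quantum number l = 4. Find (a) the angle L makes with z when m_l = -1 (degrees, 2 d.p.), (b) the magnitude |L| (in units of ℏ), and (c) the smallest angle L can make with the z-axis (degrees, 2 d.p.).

For m_l = -1: cos θ = -1/√20, θ ≈ 102.92°.
|L| = ℏ√(4·5) = 2√5 ℏ ≈ 4.472ℏ.
cos θ_min = 4/√20, so θ_min ≈ 26.57°.

θ(m_l=-1) ≈ 102.92°; |L| = 2√5 ℏ ≈ 4.472ℏ; θ_min ≈ 26.57°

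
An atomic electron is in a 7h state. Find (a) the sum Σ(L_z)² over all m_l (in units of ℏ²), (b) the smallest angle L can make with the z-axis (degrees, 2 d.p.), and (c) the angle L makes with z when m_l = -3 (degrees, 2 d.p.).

7h means n = 7, l = 5.
Σ m_l² = 110, so Σ(L_z)² = 110 ℏ².
cos θ_min = 5/√30, so θ_min ≈ 24.09°.
For m_l = -3: cos θ = -3/√30, θ ≈ 123.21°.

Σ(L_z)² = 110 ℏ²; θ_min ≈ 24.09°; θ(m_l=-3) ≈ 123.21°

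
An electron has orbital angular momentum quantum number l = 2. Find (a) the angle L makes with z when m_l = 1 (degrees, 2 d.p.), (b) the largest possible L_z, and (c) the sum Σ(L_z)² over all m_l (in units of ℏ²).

θ(m_l=1) ≈ 65.91°; L_z,max = 2ℏ; Σ(L_z)² = 10 ℏ²

For m_l = 1: cos θ = 1/√6, θ ≈ 65.91°.
L_z,max = lℏ = 2ℏ.
Σ m_l² = 10, so Σ(L_z)² = 10 ℏ².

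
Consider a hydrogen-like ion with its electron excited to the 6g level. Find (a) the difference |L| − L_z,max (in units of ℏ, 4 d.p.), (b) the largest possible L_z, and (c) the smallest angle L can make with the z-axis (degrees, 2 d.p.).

|L|−L_z,max ≈ 0.4721ℏ; L_z,max = 4ℏ; θ_min ≈ 26.57°

The 6g level has l = 4.
|L| − L_z,max = (2√5 − 4)ℏ ≈ 0.4721ℏ.
L_z,max = lℏ = 4ℏ.
cos θ_min = 4/√20, so θ_min ≈ 26.57°.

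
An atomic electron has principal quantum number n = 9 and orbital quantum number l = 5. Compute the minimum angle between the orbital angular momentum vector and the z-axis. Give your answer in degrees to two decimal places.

|L| = √(l(l+1)) ℏ = √30 ℏ.
The smallest angle corresponds to the largest L_z, i.e. m_l = l = 5, giving L_z = 5ℏ.
cos θ_min = 5/√30, so θ_min ≈ 24.09°.

θ_min ≈ 24.09°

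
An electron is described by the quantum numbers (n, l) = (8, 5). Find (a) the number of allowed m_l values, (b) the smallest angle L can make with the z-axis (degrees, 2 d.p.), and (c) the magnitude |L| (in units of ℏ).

11 values; θ_min ≈ 24.09°; |L| = √30 ℏ ≈ 5.477ℏ

There are 2l+1 = 11 values of m_l.
cos θ_min = 5/√30, so θ_min ≈ 24.09°.
|L| = ℏ√(5·6) = √30 ℏ ≈ 5.477ℏ.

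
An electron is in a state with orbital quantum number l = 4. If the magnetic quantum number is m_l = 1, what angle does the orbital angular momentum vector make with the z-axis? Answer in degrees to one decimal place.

θ ≈ 77.1°

|L| = √(l(l+1)) ℏ = 2√5 ℏ.
L_z = m_l ℏ = 1ℏ.
cos θ = L_z/|L| = 1/√20, so θ ≈ 77.1°.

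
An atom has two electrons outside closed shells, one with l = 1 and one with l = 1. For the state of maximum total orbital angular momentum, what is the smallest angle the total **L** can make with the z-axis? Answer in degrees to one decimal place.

L runs from |1 − 1| = 0 to 1 + 1 = 2.
Allowed values: L = 0, 1, 2.
The maximum is L = 2, with |L_tot| = ℏ√(2·3) = √6 ℏ.
The minimum angle with z is arccos(2/√6) ≈ 35.3°.

θ_min ≈ 35.3°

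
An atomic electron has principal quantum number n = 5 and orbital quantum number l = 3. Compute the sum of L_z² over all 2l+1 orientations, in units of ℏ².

The allowed m_l values are -3, -2, -1, 0, 1, 2, 3.
Σ m_l² = 2·(1 + 4 + 9) = 28.

Σ(L_z)² = 28 ℏ²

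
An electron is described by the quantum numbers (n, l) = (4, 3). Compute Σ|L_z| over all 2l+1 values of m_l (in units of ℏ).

m_l runs from −3 to 3, i.e. {-3, -2, -1, 0, 1, 2, 3}.
Σ|m_l| = 2·3(3+1)/2 = 12.

Σ|L_z| = 12 ℏ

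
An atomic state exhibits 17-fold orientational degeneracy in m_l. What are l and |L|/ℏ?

l = 8, |L| = 6√2 ℏ ≈ 8.485ℏ

17 = 2l + 1, so l = (17−1)/2 = 8.
Then |L| = √(l(l+1)) ℏ = 6√2 ℏ.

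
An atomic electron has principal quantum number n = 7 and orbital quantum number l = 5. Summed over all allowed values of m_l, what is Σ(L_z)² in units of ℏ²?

Σ(L_z)² = 110 ℏ²

The allowed m_l values are -5, -4, -3, -2, -1, 0, 1, 2, 3, 4, 5.
Summing m² from −5 to 5: Σ m_l² = 110.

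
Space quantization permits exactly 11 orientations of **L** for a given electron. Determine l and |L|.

l = 5, |L| = √30 ℏ ≈ 5.477ℏ

Since there are 2l+1 = 11 values of m_l, l = 5.
|L| = ℏ√(l(l+1)) = ℏ√(5·6) = √30 ℏ.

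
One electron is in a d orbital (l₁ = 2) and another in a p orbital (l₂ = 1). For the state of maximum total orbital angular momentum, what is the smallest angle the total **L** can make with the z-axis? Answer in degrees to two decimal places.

θ_min ≈ 30.00°

By the triangle rule, |l₁ − l₂| ≤ L ≤ l₁ + l₂.
L ∈ {1, 2, 3}.
The maximum is L = 3, with |L_tot| = ℏ√(3·4) = 2√3 ℏ.
The minimum angle with z is arccos(3/√12) ≈ 30.00°.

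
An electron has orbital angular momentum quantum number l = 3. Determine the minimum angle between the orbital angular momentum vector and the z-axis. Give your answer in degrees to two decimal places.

|L|² = l(l+1)ℏ² = 12ℏ², so |L| = 2√3 ℏ.
The smallest angle corresponds to the largest L_z, i.e. m_l = l = 3, giving L_z = 3ℏ.
cos θ_min = 3/√12, so θ_min ≈ 30.00°.

θ_min ≈ 30.00°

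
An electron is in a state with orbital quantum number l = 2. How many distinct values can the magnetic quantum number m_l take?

The number of m_l values is 2l + 1 = 2·2 + 1 = 5.

5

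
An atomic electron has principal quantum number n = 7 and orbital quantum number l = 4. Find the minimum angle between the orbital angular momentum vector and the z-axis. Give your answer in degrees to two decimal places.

θ_min ≈ 26.57°

|L|² = l(l+1)ℏ² = 20ℏ², so |L| = 2√5 ℏ.
The smallest angle corresponds to the largest L_z, i.e. m_l = l = 4, giving L_z = 4ℏ.
cos θ_min = 4/√20, so θ_min ≈ 26.57°.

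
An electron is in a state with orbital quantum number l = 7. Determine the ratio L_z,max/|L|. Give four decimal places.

|L| = 2√14 ℏ ≈ 7.4833ℏ, while L_z,max = lℏ = 7ℏ.
L_z,max/|L| = 7/√56 = 0.9354.

L_z,max/|L| = 0.9354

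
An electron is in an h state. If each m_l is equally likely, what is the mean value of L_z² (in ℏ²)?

For an h orbital, l = 5.
The allowed m_l values are -5, -4, -3, -2, -1, 0, 1, 2, 3, 4, 5.
⟨L_z²⟩ = ℏ²·(Σ m_l²)/(2l+1) = ℏ²·110/11 = 10ℏ².

⟨L_z²⟩ = 10 ℏ²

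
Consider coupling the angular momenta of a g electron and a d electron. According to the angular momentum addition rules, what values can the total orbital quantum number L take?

L = 2, 3, 4, 5, 6

L runs from |4 − 2| = 2 to 4 + 2 = 6.
So L can be 2, 3, 4, 5, 6.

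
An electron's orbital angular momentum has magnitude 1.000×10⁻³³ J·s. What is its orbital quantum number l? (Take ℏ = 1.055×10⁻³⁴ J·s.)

l = 9

In units of ℏ, |L| ≈ 9.479.
l(l+1) ≈ 9.479² ≈ 89.85, so l = 9.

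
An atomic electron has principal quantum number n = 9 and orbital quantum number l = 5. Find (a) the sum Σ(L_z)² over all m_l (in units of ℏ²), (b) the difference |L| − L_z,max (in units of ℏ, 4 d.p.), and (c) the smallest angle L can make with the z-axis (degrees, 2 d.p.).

Σ m_l² = 110, so Σ(L_z)² = 110 ℏ².
|L| − L_z,max = (√30 − 5)ℏ ≈ 0.4772ℏ.
cos θ_min = 5/√30, so θ_min ≈ 24.09°.

Σ(L_z)² = 110 ℏ²; |L|−L_z,max ≈ 0.4772ℏ; θ_min ≈ 24.09°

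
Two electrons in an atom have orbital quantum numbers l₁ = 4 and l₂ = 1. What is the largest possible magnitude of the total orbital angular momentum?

The total orbital quantum number L ranges from |l₁ − l₂| to l₁ + l₂ in integer steps.
L ∈ {3, 4, 5}.
The largest magnitude corresponds to L = 5: |L_tot| = ℏ√(5·6) = √30 ℏ.

|L_tot|_max = √30 ℏ ≈ 5.477ℏ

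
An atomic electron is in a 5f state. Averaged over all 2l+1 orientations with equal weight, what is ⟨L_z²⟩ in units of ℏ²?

The 5f subshell has l = 3.
m_l ∈ {-3, -2, -1, 0, 1, 2, 3}.
⟨L_z²⟩ = ℏ²·(Σ m_l²)/(2l+1) = ℏ²·28/7 = 4ℏ².

⟨L_z²⟩ = 4 ℏ²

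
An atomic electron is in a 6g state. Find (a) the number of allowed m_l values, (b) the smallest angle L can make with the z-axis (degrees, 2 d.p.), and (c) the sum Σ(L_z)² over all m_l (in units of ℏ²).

9 values; θ_min ≈ 26.57°; Σ(L_z)² = 60 ℏ²

6g means n = 6, l = 4.
There are 2l+1 = 9 values of m_l.
cos θ_min = 4/√20, so θ_min ≈ 26.57°.
Σ m_l² = 60, so Σ(L_z)² = 60 ℏ².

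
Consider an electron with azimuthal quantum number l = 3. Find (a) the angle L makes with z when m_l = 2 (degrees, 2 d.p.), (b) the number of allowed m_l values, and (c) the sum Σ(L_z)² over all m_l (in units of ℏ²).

θ(m_l=2) ≈ 54.74°; 7 values; Σ(L_z)² = 28 ℏ²

For m_l = 2: cos θ = 2/√12, θ ≈ 54.74°.
There are 2l+1 = 7 values of m_l.
Σ m_l² = 28, so Σ(L_z)² = 28 ℏ².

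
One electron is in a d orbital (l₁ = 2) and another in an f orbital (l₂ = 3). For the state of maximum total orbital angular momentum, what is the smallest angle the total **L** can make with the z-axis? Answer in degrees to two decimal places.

θ_min ≈ 24.09°

By the triangle rule, |l₁ − l₂| ≤ L ≤ l₁ + l₂.
Allowed values: L = 1, 2, 3, 4, 5.
The maximum is L = 5, with |L_tot| = ℏ√(5·6) = √30 ℏ.
The minimum angle with z is arccos(5/√30) ≈ 24.09°.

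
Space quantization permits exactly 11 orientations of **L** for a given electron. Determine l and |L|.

l = 5, |L| = √30 ℏ ≈ 5.477ℏ

2l + 1 = 11 ⇒ l = 5.
Then |L| = √(l(l+1)) ℏ = √30 ℏ.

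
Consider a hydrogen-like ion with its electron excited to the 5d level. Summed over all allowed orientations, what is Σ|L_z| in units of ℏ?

The 5d level has l = 2.
m_l runs from −2 to 2, i.e. {-2, -1, 0, 1, 2}.
Σ|m_l| = l(l+1) = 6.

Σ|L_z| = 6 ℏ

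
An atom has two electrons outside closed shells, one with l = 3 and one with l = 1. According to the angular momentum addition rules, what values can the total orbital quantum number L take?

By the triangle rule, |l₁ − l₂| ≤ L ≤ l₁ + l₂.
So L can be 2, 3, 4.

L = 2, 3, 4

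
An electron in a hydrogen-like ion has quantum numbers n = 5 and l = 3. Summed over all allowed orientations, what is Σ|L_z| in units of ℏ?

Σ|L_z| = 12 ℏ

m_l runs from −3 to 3, i.e. {-3, -2, -1, 0, 1, 2, 3}.
Σ|m_l| = l(l+1) = 12.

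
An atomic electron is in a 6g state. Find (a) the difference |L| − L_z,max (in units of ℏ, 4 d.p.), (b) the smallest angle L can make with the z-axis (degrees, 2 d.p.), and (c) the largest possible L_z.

For 6g, l = 4.
|L| − L_z,max = (2√5 − 4)ℏ ≈ 0.4721ℏ.
cos θ_min = 4/√20, so θ_min ≈ 26.57°.
L_z,max = lℏ = 4ℏ.

|L|−L_z,max ≈ 0.4721ℏ; θ_min ≈ 26.57°; L_z,max = 4ℏ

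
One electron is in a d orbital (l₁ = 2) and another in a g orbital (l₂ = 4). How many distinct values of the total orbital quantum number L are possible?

By the triangle rule, |l₁ − l₂| ≤ L ≤ l₁ + l₂.
Allowed values: L = 2, 3, 4, 5, 6.
That is 5 values.

5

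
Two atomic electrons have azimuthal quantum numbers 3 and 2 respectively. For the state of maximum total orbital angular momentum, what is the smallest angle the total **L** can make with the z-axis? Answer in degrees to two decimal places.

By the triangle rule, |l₁ − l₂| ≤ L ≤ l₁ + l₂.
Allowed values: L = 1, 2, 3, 4, 5.
The maximum is L = 5, with |L_tot| = ℏ√(5·6) = √30 ℏ.
The minimum angle with z is arccos(5/√30) ≈ 24.09°.

θ_min ≈ 24.09°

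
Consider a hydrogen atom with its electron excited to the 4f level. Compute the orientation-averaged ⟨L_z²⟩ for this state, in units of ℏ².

⟨L_z²⟩ = 4 ℏ²

The 4f level has l = 3.
The allowed m_l values are -3, -2, -1, 0, 1, 2, 3.
Average of L_z² over 7 states: 28/7 ℏ² = 4 ℏ².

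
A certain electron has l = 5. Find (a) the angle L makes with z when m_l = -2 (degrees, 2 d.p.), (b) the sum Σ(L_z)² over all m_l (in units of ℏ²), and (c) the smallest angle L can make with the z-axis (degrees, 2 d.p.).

For m_l = -2: cos θ = -2/√30, θ ≈ 111.42°.
Σ m_l² = 110, so Σ(L_z)² = 110 ℏ².
cos θ_min = 5/√30, so θ_min ≈ 24.09°.

θ(m_l=-2) ≈ 111.42°; Σ(L_z)² = 110 ℏ²; θ_min ≈ 24.09°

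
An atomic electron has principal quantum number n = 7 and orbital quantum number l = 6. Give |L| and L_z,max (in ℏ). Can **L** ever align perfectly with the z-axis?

|L| = √42 ℏ ≈ 6.4807ℏ, while L_z,max = lℏ = 6ℏ.
Since |L| > L_z,max, the vector can never point exactly along z; the closest it comes is θ_min = arccos(6/√42) ≈ 22.2°.

No: L_z,max = 6ℏ < |L| = √42 ℏ ≈ 6.481ℏ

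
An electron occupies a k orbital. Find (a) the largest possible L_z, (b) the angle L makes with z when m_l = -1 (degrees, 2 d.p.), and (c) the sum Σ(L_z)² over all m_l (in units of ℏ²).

L_z,max = 7ℏ; θ(m_l=-1) ≈ 97.68°; Σ(L_z)² = 280 ℏ²

A k state has l = 7.
L_z,max = lℏ = 7ℏ.
For m_l = -1: cos θ = -1/√56, θ ≈ 97.68°.
Σ m_l² = 280, so Σ(L_z)² = 280 ℏ².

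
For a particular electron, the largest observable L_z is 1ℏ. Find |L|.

Since max m_l = l, l = 1.
|L| = √(l(l+1)) ℏ = √2 ℏ.

|L| = √2 ℏ ≈ 1.414ℏ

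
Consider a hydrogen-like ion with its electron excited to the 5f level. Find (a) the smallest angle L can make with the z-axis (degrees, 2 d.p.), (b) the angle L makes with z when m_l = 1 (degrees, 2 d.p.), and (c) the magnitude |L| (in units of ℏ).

The 5f level has l = 3.
cos θ_min = 3/√12, so θ_min ≈ 30.00°.
For m_l = 1: cos θ = 1/√12, θ ≈ 73.22°.
|L| = ℏ√(3·4) = 2√3 ℏ ≈ 3.464ℏ.

θ_min ≈ 30.00°; θ(m_l=1) ≈ 73.22°; |L| = 2√3 ℏ ≈ 3.464ℏ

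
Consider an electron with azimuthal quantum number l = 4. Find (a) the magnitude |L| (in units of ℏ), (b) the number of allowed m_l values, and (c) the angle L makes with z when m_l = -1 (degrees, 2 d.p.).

|L| = 2√5 ℏ ≈ 4.472ℏ; 9 values; θ(m_l=-1) ≈ 102.92°

|L| = ℏ√(4·5) = 2√5 ℏ ≈ 4.472ℏ.
There are 2l+1 = 9 values of m_l.
For m_l = -1: cos θ = -1/√20, θ ≈ 102.92°.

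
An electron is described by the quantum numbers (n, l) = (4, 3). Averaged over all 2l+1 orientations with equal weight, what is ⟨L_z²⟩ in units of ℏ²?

⟨L_z²⟩ = 4 ℏ²

m_l ∈ {-3, -2, -1, 0, 1, 2, 3}.
⟨L_z²⟩ = ℏ²·l(l+1)/3 = 4ℏ².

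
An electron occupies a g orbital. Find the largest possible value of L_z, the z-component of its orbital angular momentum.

L_z,max = 4ℏ

G corresponds to l = 4.
L_z = m_l ℏ with m_l ∈ {−4, …, 4}; the maximum is m_l = 4.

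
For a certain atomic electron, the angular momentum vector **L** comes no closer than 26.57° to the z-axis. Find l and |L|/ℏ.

At minimum angle, m_l = l, so cos θ = l/√(l(l+1)); cos²θ = l/(l+1) = 0.7999.
l = cos²θ/sin²θ ≈ 4.
Then |L| = ℏ√(4·5) = 2√5 ℏ.

l = 4, |L| = 2√5 ℏ ≈ 4.472ℏ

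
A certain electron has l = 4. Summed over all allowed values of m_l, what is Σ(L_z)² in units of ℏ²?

m_l ∈ {-4, -3, -2, -1, 0, 1, 2, 3, 4}.
Σ m_l² = 2·(1 + 4 + 9 + 16) = 60.

Σ(L_z)² = 60 ℏ²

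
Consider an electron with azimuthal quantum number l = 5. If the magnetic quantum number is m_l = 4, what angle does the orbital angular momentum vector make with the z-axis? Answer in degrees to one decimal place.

θ ≈ 43.1°

|L| = √(l(l+1)) ℏ = √30 ℏ.
L_z = m_l ℏ = 4ℏ.
cos θ = L_z/|L| = 4/√30, so θ ≈ 43.1°.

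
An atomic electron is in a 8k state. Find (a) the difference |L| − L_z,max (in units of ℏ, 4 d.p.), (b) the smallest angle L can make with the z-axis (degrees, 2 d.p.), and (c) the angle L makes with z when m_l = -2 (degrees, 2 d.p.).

The 8k subshell has l = 7.
|L| − L_z,max = (2√14 − 7)ℏ ≈ 0.4833ℏ.
cos θ_min = 7/√56, so θ_min ≈ 20.70°.
For m_l = -2: cos θ = -2/√56, θ ≈ 105.50°.

|L|−L_z,max ≈ 0.4833ℏ; θ_min ≈ 20.70°; θ(m_l=-2) ≈ 105.50°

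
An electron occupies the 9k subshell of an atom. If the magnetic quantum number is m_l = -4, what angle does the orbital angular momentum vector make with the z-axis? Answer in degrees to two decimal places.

9k means n = 9, l = 7.
|L|² = l(l+1)ℏ² = 56ℏ², so |L| = 2√14 ℏ.
L_z = m_l ℏ = −4ℏ.
cos θ = L_z/|L| = -4/√56, so θ ≈ 122.31°.

θ ≈ 122.31°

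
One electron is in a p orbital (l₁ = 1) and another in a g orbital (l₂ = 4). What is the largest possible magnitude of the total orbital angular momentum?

|L_tot|_max = √30 ℏ ≈ 5.477ℏ

L runs from |1 − 4| = 3 to 1 + 4 = 5.
L ∈ {3, 4, 5}.
The largest magnitude corresponds to L = 5: |L_tot| = ℏ√(5·6) = √30 ℏ.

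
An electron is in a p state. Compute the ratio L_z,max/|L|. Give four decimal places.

A p state has l = 1.
|L| = √2 ℏ ≈ 1.4142ℏ, while L_z,max = lℏ = 1ℏ.
L_z,max/|L| = 1/√2 = 0.7071.

L_z,max/|L| = 0.7071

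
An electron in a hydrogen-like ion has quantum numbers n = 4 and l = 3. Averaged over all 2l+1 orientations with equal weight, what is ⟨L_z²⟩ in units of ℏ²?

⟨L_z²⟩ = 4 ℏ²

m_l ∈ {-3, -2, -1, 0, 1, 2, 3}.
⟨L_z²⟩ = ℏ²·l(l+1)/3 = 4ℏ².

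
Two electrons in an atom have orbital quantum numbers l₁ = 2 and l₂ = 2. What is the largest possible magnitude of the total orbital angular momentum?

By the triangle rule, |l₁ − l₂| ≤ L ≤ l₁ + l₂.
Allowed values: L = 0, 1, 2, 3, 4.
The largest magnitude corresponds to L = 4: |L_tot| = ℏ√(4·5) = 2√5 ℏ.

|L_tot|_max = 2√5 ℏ ≈ 4.472ℏ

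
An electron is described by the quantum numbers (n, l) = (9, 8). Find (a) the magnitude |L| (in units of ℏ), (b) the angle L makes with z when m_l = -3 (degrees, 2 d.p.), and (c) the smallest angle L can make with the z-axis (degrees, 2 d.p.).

|L| = ℏ√(8·9) = 6√2 ℏ ≈ 8.485ℏ.
For m_l = -3: cos θ = -3/√72, θ ≈ 110.70°.
cos θ_min = 8/√72, so θ_min ≈ 19.47°.

|L| = 6√2 ℏ ≈ 8.485ℏ; θ(m_l=-3) ≈ 110.70°; θ_min ≈ 19.47°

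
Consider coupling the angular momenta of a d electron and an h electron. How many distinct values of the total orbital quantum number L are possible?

The total orbital quantum number L ranges from |l₁ − l₂| to l₁ + l₂ in integer steps.
Allowed values: L = 3, 4, 5, 6, 7.
That is 5 values.

5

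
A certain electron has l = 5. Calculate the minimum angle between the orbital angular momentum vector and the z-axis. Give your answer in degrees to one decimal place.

θ_min ≈ 24.1°

|L| = √(l(l+1)) ℏ = √30 ℏ.
The smallest angle corresponds to the largest L_z, i.e. m_l = l = 5, giving L_z = 5ℏ.
cos θ_min = 5/√30, so θ_min ≈ 24.1°.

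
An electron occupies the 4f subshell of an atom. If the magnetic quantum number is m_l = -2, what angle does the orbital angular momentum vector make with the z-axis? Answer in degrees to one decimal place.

θ ≈ 125.3°

For 4f, l = 3.
|L|² = l(l+1)ℏ² = 12ℏ², so |L| = 2√3 ℏ.
L_z = m_l ℏ = −2ℏ.
cos θ = L_z/|L| = -2/√12, so θ ≈ 125.3°.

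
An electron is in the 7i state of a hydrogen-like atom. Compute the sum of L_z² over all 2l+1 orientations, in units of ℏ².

7i means n = 7, l = 6.
The allowed m_l values are -6, -5, -4, -3, -2, -1, 0, 1, 2, 3, 4, 5, 6.
Σ m_l² = 2·(1 + 4 + 9 + 16 + 25 + 36) = 182.

Σ(L_z)² = 182 ℏ²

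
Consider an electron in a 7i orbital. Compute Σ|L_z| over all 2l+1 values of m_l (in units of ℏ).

The 7i subshell has l = 6.
m_l runs from −6 to 6, i.e. {-6, -5, -4, -3, -2, -1, 0, 1, 2, 3, 4, 5, 6}.
Σ|m_l| = 2·6(6+1)/2 = 42.

Σ|L_z| = 42 ℏ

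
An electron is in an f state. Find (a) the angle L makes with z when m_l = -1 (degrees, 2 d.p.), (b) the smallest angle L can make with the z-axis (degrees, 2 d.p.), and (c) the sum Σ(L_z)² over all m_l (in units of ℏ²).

θ(m_l=-1) ≈ 106.78°; θ_min ≈ 30.00°; Σ(L_z)² = 28 ℏ²

For an f orbital, l = 3.
For m_l = -1: cos θ = -1/√12, θ ≈ 106.78°.
cos θ_min = 3/√12, so θ_min ≈ 30.00°.
Σ m_l² = 28, so Σ(L_z)² = 28 ℏ².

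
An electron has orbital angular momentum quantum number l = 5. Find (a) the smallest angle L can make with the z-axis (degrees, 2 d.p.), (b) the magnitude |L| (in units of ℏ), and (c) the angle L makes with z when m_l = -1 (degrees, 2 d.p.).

θ_min ≈ 24.09°; |L| = √30 ℏ ≈ 5.477ℏ; θ(m_l=-1) ≈ 100.52°

cos θ_min = 5/√30, so θ_min ≈ 24.09°.
|L| = ℏ√(5·6) = √30 ℏ ≈ 5.477ℏ.
For m_l = -1: cos θ = -1/√30, θ ≈ 100.52°.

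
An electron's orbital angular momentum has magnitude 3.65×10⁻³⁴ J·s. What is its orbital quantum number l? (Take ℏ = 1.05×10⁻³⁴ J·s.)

|L|/ℏ = (3.65×10⁻³⁴)/(1.05×10⁻³⁴) ≈ 3.476.
(|L|/ℏ)² = l(l+1) ≈ 12.08 ⇒ l = 3.

l = 3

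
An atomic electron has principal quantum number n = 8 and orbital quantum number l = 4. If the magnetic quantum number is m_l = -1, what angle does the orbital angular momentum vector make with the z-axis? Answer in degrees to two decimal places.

θ ≈ 102.92°

|L| = √(l(l+1)) ℏ = 2√5 ℏ.
L_z = m_l ℏ = −1ℏ.
cos θ = L_z/|L| = -1/√20, so θ ≈ 102.92°.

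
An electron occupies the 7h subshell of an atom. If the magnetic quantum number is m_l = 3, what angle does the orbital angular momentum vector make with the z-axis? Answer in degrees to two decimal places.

θ ≈ 56.79°

For 7h, l = 5.
|L| = ℏ√(l(l+1)) = √30 ℏ.
L_z = m_l ℏ = 3ℏ.
cos θ = L_z/|L| = 3/√30, so θ ≈ 56.79°.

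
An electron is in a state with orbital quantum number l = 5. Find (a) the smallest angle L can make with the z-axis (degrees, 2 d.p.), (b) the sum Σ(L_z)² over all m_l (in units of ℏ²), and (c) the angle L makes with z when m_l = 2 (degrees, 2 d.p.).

θ_min ≈ 24.09°; Σ(L_z)² = 110 ℏ²; θ(m_l=2) ≈ 68.58°

cos θ_min = 5/√30, so θ_min ≈ 24.09°.
Σ m_l² = 110, so Σ(L_z)² = 110 ℏ².
For m_l = 2: cos θ = 2/√30, θ ≈ 68.58°.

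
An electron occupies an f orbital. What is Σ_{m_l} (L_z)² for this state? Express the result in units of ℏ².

Σ(L_z)² = 28 ℏ²

The letter f corresponds to l = 3.
m_l ∈ {-3, -2, -1, 0, 1, 2, 3}.
Σ m_l² = l(l+1)(2l+1)/3 = 3·4·7/3 = 28.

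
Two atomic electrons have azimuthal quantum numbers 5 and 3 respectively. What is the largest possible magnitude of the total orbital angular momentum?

|L_tot|_max = 6√2 ℏ ≈ 8.485ℏ

Angular momentum addition gives L = |l₁ − l₂|, …, l₁ + l₂.
So L can be 2, 3, 4, 5, 6, 7, 8.
The largest magnitude corresponds to L = 8: |L_tot| = ℏ√(8·9) = 6√2 ℏ.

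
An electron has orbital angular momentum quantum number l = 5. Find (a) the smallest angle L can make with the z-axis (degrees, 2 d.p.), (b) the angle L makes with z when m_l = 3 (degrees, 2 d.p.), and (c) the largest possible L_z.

cos θ_min = 5/√30, so θ_min ≈ 24.09°.
For m_l = 3: cos θ = 3/√30, θ ≈ 56.79°.
L_z,max = lℏ = 5ℏ.

θ_min ≈ 24.09°; θ(m_l=3) ≈ 56.79°; L_z,max = 5ℏ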